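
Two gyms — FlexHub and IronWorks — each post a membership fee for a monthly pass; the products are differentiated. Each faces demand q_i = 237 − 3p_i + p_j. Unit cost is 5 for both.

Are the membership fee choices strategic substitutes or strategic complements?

strategic complements

FlexHub's profit: π = (p_{FlexHub} − 5)(237 − 3p_{FlexHub} + p_{IronWorks}).
∂π/∂p_{FlexHub} = 252 − 6p_{FlexHub} + p_{IronWorks} = 0 ⇒ p_{FlexHub} = 42 + (1/6)p_{IronWorks}.
The best-response slope dp_{FlexHub}/dp_{IronWorks} = 1/6 > 0: the reaction function is upward-sloping, so the choices are strategic complements.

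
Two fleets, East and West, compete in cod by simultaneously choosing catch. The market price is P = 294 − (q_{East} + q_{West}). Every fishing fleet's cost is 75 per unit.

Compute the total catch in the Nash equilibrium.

146

Fishing fleet East's profit: π = q_{East}(294 − (q_{East} + q_{West})) − 75q_{East}.
∂π/∂q_{East} = 219 − 2q_{East} − q_{West} = 0, so q_{East} = 109.5 − 0.5q_{West}.
By symmetry q_{West} = q_{East}; substituting into the reaction function, 1.5q_{East} = 109.5 and q_{East} = 73.
Total catch: 73 + 73 = 146.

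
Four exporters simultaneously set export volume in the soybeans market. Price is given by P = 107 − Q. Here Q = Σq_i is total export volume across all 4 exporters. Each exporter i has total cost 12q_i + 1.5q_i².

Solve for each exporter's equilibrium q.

11.875

A representative exporter's profit is π_i = q_i(107 − Q) − 12q_i − 1.5q_i², with Q = q_i + Σ_{j≠i} q_j.
First-order condition: 95 − 5q_i − Σ_{j≠i} q_j = 0.
Imposing symmetry (q_j = q for all j) turns Σ_{j≠i} q_j into 3q, so 95 = 8q and q = 11.875.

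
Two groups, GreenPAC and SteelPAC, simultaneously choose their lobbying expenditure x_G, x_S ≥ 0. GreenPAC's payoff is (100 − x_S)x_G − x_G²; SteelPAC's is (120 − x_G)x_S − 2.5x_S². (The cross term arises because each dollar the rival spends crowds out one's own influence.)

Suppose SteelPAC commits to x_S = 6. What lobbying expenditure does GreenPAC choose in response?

47

Expanding GreenPAC's payoff: 100x_G − x_Sx_G − x_G².
∂π/∂x_G = 100 − x_S − 2x_G = 0, so x_G = 50 − 0.5x_S.
At x_S = 6: x_G = 50 − 0.5·6 = 47.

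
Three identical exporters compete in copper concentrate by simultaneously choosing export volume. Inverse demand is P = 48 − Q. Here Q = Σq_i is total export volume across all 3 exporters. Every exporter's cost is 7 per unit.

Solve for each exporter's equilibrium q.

10.25

A representative exporter's profit is π_i = q_i(48 − Q) − 7q_i, with Q = q_i + Σ_{j≠i} q_j.
First-order condition: 41 − 2q_i − Σ_{j≠i} q_j = 0.
With identical exporters, set every q_j = q: then 41 − 2q − 2q = 0, i.e. q = 41/4 = 10.25.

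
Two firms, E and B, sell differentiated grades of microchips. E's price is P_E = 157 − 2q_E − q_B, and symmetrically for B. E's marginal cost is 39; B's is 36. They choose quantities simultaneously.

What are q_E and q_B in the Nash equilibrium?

23.4, 24.4

Firm E's profit: π = q_E(157 − 2q_E − q_B) − 39q_E.
∂π/∂q_E = 118 − 4q_E − q_B = 0 ⇒ q_E = 29.5 − 0.25q_B.
Similarly q_B = 30.25 − 0.25q_E.
Solving the two reaction functions simultaneously: (1 − (−0.25)(−0.25))q_E = 29.5 − 0.25·30.25, so 0.9375q_E = 21.9375 and q_E = 23.4.
Then q_B = 30.25 − 0.25·23.4 = 24.4.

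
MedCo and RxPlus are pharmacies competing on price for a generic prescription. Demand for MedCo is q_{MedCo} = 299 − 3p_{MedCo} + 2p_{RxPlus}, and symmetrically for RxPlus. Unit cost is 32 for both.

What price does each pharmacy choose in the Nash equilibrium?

MedCo's profit: π = (p_{MedCo} − 32)(299 − 3p_{MedCo} + 2p_{RxPlus}).
∂π/∂p_{MedCo} = 395 − 6p_{MedCo} + 2p_{RxPlus} = 0 ⇒ p_{MedCo} = 395/6 + (1/3)p_{RxPlus}.
The game is symmetric, so in equilibrium p_{RxPlus} = p_{MedCo}: the reaction function gives (2/3)p_{MedCo} = 395/6, hence p_{MedCo} = 98.75.

98.75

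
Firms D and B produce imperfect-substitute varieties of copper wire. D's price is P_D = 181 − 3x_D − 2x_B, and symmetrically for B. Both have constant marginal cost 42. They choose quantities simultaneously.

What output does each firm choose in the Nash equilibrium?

17.375

Firm D's profit: π = x_D(181 − 3x_D − 2x_B) − 42x_D.
∂π/∂x_D = 139 − 6x_D − 2x_B = 0 ⇒ x_D = 139/6 − (1/3)x_B.
Setting x_D = x_B in the reaction function: x_D = 139/6 − (1/3)x_D, so x_D = (139/6) / (4/3) = 17.375.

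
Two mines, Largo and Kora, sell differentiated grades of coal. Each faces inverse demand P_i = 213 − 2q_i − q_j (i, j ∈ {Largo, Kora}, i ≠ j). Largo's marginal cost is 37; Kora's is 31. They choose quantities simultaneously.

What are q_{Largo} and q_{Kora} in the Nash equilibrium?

34.8, 36.8

Mine Largo's profit: π = q_{Largo}(213 − 2q_{Largo} − q_{Kora}) − 37q_{Largo}.
∂π/∂q_{Largo} = 176 − 4q_{Largo} − q_{Kora} = 0 ⇒ q_{Largo} = 44 − 0.25q_{Kora}.
Similarly q_{Kora} = 45.5 − 0.25q_{Largo}.
Solving the two reaction functions simultaneously: (1 − (−0.25)(−0.25))q_{Largo} = 44 − 0.25·45.5, so 0.9375q_{Largo} = 32.625 and q_{Largo} = 34.8.
Then q_{Kora} = 45.5 − 0.25·34.8 = 36.8.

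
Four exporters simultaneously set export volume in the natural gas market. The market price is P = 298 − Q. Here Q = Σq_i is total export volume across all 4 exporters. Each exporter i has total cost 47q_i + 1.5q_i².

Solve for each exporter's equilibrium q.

A representative exporter's profit is π_i = q_i(298 − Q) − 47q_i − 1.5q_i², with Q = q_i + Σ_{j≠i} q_j.
First-order condition: 251 − 5q_i − Σ_{j≠i} q_j = 0.
Imposing symmetry (q_j = q for all j) turns Σ_{j≠i} q_j into 3q, so 251 = 8q and q = 31.375.

31.375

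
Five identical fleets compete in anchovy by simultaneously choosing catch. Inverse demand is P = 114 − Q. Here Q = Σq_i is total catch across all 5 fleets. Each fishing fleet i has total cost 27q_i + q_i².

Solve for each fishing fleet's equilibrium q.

A representative fishing fleet's profit is π_i = q_i(114 − Q) − 27q_i − q_i², with Q = q_i + Σ_{j≠i} q_j.
First-order condition: 87 − 4q_i − Σ_{j≠i} q_j = 0.
Imposing symmetry (q_j = q for all j) turns Σ_{j≠i} q_j into 4q, so 87 = 8q and q = 10.875.

10.875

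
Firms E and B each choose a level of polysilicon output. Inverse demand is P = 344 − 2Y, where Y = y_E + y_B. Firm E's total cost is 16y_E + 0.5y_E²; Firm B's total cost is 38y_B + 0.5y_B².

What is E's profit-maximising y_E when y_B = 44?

48

Firm E's profit: π = y_E(344 − 2(y_E + y_B)) − 16y_E − 0.5y_E².
∂π/∂y_E = 328 − 5y_E − 2y_B = 0, so y_E = 65.6 − 0.4y_B.
At y_B = 44: y_E = 65.6 − 0.4·44 = 48.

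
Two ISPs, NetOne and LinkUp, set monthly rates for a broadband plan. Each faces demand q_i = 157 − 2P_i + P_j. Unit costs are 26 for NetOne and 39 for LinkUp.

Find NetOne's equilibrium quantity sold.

NetOne's profit: π = (P_{NetOne} − 26)(157 − 2P_{NetOne} + P_{LinkUp}).
∂π/∂P_{NetOne} = 209 − 4P_{NetOne} + P_{LinkUp} = 0 ⇒ P_{NetOne} = 52.25 + 0.25P_{LinkUp}.
Similarly P_{LinkUp} = 58.75 + 0.25P_{NetOne}.
Substituting the second reaction function into the first: P_{NetOne} = 52.25 + 0.25(58.75 + 0.25P_{NetOne}), which gives 0.9375P_{NetOne} = 66.9375 ⇒ P_{NetOne} = 71.4.
Then P_{LinkUp} = 58.75 + 0.25·71.4 = 76.6.
q_{NetOne} = 157 − 2·71.4 + 76.6 = 90.8.

90.8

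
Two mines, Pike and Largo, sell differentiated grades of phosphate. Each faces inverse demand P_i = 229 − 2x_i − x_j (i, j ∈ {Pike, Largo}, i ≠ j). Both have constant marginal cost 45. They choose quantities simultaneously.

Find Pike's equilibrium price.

118.6

Mine Pike's profit: π = x_{Pike}(229 − 2x_{Pike} − x_{Largo}) − 45x_{Pike}.
∂π/∂x_{Pike} = 184 − 4x_{Pike} − x_{Largo} = 0 ⇒ x_{Pike} = 46 − 0.25x_{Largo}.
Setting x_{Pike} = x_{Largo} in the reaction function: x_{Pike} = 46 − 0.25x_{Pike}, so x_{Pike} = 46 / 1.25 = 36.8.
P_{Pike} = 229 − 2·36.8 − 36.8 = 118.6.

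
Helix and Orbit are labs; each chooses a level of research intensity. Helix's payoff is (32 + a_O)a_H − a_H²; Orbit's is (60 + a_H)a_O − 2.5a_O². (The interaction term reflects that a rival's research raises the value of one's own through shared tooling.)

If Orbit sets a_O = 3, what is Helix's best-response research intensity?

Expanding Helix's payoff: 32a_H + a_Oa_H − a_H².
∂π/∂a_H = 32 + a_O − 2a_H = 0, so a_H = 16 + 0.5a_O.
At a_O = 3: a_H = 16 + 0.5·3 = 17.5.

17.5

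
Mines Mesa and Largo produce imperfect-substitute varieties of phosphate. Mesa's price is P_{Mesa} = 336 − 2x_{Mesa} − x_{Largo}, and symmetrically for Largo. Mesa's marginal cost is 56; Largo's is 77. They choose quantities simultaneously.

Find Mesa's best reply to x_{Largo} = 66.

53.5

Mine Mesa's profit: π = x_{Mesa}(336 − 2x_{Mesa} − x_{Largo}) − 56x_{Mesa}.
∂π/∂x_{Mesa} = 280 − 4x_{Mesa} − x_{Largo} = 0 ⇒ x_{Mesa} = 70 − 0.25x_{Largo}.
At x_{Largo} = 66: x_{Mesa} = 70 − 0.25·66 = 53.5.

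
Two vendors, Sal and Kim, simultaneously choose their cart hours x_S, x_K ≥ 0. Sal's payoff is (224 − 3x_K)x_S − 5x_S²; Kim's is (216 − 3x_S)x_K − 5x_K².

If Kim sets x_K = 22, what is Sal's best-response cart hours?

15.8

Expanding Sal's payoff: 224x_S − 3x_Kx_S − 5x_S².
∂π/∂x_S = 224 − 3x_K − 10x_S = 0, so x_S = 22.4 − 0.3x_K.
At x_K = 22: x_S = 22.4 − 0.3·22 = 15.8.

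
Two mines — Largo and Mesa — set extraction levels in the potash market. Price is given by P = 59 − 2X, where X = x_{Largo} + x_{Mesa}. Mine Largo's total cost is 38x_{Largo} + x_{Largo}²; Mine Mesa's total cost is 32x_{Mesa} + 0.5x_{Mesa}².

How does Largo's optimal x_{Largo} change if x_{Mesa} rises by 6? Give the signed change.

Mine Largo's profit: π = x_{Largo}(59 − 2(x_{Largo} + x_{Mesa})) − 38x_{Largo} − x_{Largo}².
∂π/∂x_{Largo} = 21 − 6x_{Largo} − 2x_{Mesa} = 0, so x_{Largo} = 3.5 − (1/3)x_{Mesa}.
The reaction-function slope is −1/3, so a 6-unit rise in x_{Mesa} moves x_{Largo} by −1/3 × 6 = −2. Largo's best response falls — the actions are strategic substitutes.

-2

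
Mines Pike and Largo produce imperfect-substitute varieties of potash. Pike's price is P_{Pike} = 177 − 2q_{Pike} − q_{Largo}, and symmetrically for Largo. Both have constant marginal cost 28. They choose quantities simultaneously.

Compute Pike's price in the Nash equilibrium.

Mine Pike's profit: π = q_{Pike}(177 − 2q_{Pike} − q_{Largo}) − 28q_{Pike}.
∂π/∂q_{Pike} = 149 − 4q_{Pike} − q_{Largo} = 0 ⇒ q_{Pike} = 37.25 − 0.25q_{Largo}.
By symmetry q_{Largo} = q_{Pike}; substituting into the reaction function, 1.25q_{Pike} = 37.25 and q_{Pike} = 29.8.
P_{Pike} = 177 − 2·29.8 − 29.8 = 87.6.

87.6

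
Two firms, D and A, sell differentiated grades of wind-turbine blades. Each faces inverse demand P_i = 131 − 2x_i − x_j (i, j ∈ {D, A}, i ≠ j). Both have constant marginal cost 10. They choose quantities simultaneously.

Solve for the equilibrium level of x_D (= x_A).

24.2

Firm D's profit: π = x_D(131 − 2x_D − x_A) − 10x_D.
∂π/∂x_D = 121 − 4x_D − x_A = 0 ⇒ x_D = 30.25 − 0.25x_A.
Setting x_D = x_A in the reaction function: x_D = 30.25 − 0.25x_D, so x_D = 30.25 / 1.25 = 24.2.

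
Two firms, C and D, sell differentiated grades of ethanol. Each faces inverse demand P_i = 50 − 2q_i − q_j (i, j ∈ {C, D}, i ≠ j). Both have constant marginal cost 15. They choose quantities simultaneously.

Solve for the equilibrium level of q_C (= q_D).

7

Firm C's profit: π = q_C(50 − 2q_C − q_D) − 15q_C.
∂π/∂q_C = 35 − 4q_C − q_D = 0 ⇒ q_C = 8.75 − 0.25q_D.
The game is symmetric, so in equilibrium q_D = q_C: the reaction function gives 1.25q_C = 8.75, hence q_C = 7.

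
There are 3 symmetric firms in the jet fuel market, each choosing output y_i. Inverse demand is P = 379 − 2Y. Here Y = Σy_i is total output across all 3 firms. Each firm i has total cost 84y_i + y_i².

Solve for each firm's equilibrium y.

29.5

A representative firm's profit is π_i = y_i(379 − 2Y) − 84y_i − y_i², with Y = y_i + Σ_{j≠i} y_j.
First-order condition: 295 − 6y_i − 2Σ_{j≠i} y_j = 0.
In a symmetric equilibrium every firm chooses the same y, so Σ_{j≠i} y_j = 2y. The condition becomes 295 − 10y = 0, giving y = 295/10 = 29.5.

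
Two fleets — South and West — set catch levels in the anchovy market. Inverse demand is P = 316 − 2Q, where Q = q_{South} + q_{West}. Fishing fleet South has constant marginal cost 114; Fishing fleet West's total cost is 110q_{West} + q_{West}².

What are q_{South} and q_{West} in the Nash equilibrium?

Fishing fleet South's profit: π = q_{South}(316 − 2(q_{South} + q_{West})) − 114q_{South}.
∂π/∂q_{South} = 202 − 4q_{South} − 2q_{West} = 0, so q_{South} = 50.5 − 0.5q_{West}.
For West: ∂π/∂q_{West} = 206 − 6q_{West} − 2q_{South} = 0 ⇒ q_{West} = 103/3 − (1/3)q_{South}.
Solving the two reaction functions simultaneously: (1 − (−0.5)(−1/3))q_{South} = 50.5 − 0.5·(103/3), so (5/6)q_{South} = 100/3 and q_{South} = 40.
Then q_{West} = 103/3 − (1/3)·40 = 21.

40, 21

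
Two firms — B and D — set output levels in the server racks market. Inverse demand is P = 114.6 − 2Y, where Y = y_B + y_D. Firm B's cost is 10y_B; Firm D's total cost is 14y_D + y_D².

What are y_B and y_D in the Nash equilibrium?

21.32, 9.66

Firm B's profit: π = y_B(114.6 − 2(y_B + y_D)) − 10y_B.
∂π/∂y_B = 104.6 − 4y_B − 2y_D = 0, so y_B = 26.15 − 0.5y_D.
For D: ∂π/∂y_D = 100.6 − 6y_D − 2y_B = 0 ⇒ y_D = 503/30 − (1/3)y_B.
Substituting the second reaction function into the first: y_B = 26.15 − 0.5(503/30 − (1/3)y_B), which gives (5/6)y_B = 533/30 ⇒ y_B = 21.32.
Then y_D = 503/30 − (1/3)·21.32 = 9.66.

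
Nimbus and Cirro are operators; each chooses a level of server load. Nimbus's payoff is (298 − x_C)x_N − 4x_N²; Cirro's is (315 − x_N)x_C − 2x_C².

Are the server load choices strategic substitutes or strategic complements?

Expanding Nimbus's payoff: 298x_N − x_Cx_N − 4x_N².
∂π/∂x_N = 298 − x_C − 8x_N = 0, so x_N = 37.25 − 0.125x_C.
The best-response slope dx_N/dx_C = −0.125 < 0: the reaction function is downward-sloping, so the choices are strategic substitutes.

strategic substitutes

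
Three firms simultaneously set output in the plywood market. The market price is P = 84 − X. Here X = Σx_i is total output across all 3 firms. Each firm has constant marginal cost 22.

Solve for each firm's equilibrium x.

15.5

A representative firm's profit is π_i = x_i(84 − X) − 22x_i, with X = x_i + Σ_{j≠i} x_j.
First-order condition: 62 − 2x_i − Σ_{j≠i} x_j = 0.
With identical firms, set every x_j = x: then 62 − 2x − 2x = 0, i.e. x = 62/4 = 15.5.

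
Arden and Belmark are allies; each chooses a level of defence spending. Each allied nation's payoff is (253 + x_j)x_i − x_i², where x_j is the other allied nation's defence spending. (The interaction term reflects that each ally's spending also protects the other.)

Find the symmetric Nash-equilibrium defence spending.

Arden's payoff is (253 + x_B)x_A − x_A².
∂π/∂x_A = 253 + x_B − 2x_A = 0, so x_A = 126.5 + 0.5x_B.
By symmetry x_B = x_A; substituting into the reaction function, 0.5x_A = 126.5 and x_A = 253.

253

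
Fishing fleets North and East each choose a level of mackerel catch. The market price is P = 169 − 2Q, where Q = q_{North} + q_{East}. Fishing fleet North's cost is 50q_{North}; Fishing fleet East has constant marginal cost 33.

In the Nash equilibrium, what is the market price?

Fishing fleet North's profit: π = q_{North}(169 − 2(q_{North} + q_{East})) − 50q_{North}.
∂π/∂q_{North} = 119 − 4q_{North} − 2q_{East} = 0, so q_{North} = 29.75 − 0.5q_{East}.
By the same steps for East: q_{East} = 34 − 0.5q_{North}.
Solving the two reaction functions simultaneously: (1 − (−0.5)(−0.5))q_{North} = 29.75 − 0.5·34, so 0.75q_{North} = 12.75 and q_{North} = 17.
Then q_{East} = 34 − 0.5·17 = 25.5.
Equilibrium price: P = 169 − 2·42.5 = 84.

84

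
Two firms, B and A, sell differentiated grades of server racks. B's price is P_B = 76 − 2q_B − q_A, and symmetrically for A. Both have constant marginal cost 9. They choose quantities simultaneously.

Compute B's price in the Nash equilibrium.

35.8

Firm B's profit: π = q_B(76 − 2q_B − q_A) − 9q_B.
∂π/∂q_B = 67 − 4q_B − q_A = 0 ⇒ q_B = 16.75 − 0.25q_A.
By symmetry q_A = q_B; substituting into the reaction function, 1.25q_B = 16.75 and q_B = 13.4.
P_B = 76 − 2·13.4 − 13.4 = 35.8.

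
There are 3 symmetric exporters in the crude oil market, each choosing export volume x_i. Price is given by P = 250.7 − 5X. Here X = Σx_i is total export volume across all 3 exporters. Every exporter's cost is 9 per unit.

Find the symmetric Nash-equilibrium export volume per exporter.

A representative exporter's profit is π_i = x_i(250.7 − 5X) − 9x_i, with X = x_i + Σ_{j≠i} x_j.
First-order condition: 241.7 − 10x_i − 5Σ_{j≠i} x_j = 0.
With identical exporters, set every x_j = x: then 241.7 − 10x − 10x = 0, i.e. x = 241.7/20 = 12.085.

12.085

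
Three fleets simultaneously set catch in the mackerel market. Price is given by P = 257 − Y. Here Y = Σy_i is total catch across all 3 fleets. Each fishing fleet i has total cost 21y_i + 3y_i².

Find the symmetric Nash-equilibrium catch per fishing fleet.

23.6

A representative fishing fleet's profit is π_i = y_i(257 − Y) − 21y_i − 3y_i², with Y = y_i + Σ_{j≠i} y_j.
First-order condition: 236 − 8y_i − Σ_{j≠i} y_j = 0.
Imposing symmetry (y_j = y for all j) turns Σ_{j≠i} y_j into 2y, so 236 = 10y and y = 23.6.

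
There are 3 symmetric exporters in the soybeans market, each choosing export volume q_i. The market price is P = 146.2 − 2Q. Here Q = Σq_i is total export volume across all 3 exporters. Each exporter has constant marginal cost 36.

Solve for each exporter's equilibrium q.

A representative exporter's profit is π_i = q_i(146.2 − 2Q) − 36q_i, with Q = q_i + Σ_{j≠i} q_j.
First-order condition: 110.2 − 4q_i − 2Σ_{j≠i} q_j = 0.
In a symmetric equilibrium every exporter chooses the same q, so Σ_{j≠i} q_j = 2q. The condition becomes 110.2 − 8q = 0, giving q = 110.2/8 = 13.775.

13.775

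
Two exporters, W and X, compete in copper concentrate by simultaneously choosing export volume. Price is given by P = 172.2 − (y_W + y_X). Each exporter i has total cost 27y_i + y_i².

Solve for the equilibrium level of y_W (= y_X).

Exporter W's profit: π = y_W(172.2 − (y_W + y_X)) − 27y_W − y_W².
∂π/∂y_W = 145.2 − 4y_W − y_X = 0, so y_W = 36.3 − 0.25y_X.
The game is symmetric, so in equilibrium y_X = y_W: the reaction function gives 1.25y_W = 36.3, hence y_W = 29.04.

29.04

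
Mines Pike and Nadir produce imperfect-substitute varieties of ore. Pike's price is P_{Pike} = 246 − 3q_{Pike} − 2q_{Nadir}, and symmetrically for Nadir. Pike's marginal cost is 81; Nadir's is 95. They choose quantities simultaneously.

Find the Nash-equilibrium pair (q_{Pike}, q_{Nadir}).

21.5, 18

Mine Pike's profit: π = q_{Pike}(246 − 3q_{Pike} − 2q_{Nadir}) − 81q_{Pike}.
∂π/∂q_{Pike} = 165 − 6q_{Pike} − 2q_{Nadir} = 0 ⇒ q_{Pike} = 27.5 − (1/3)q_{Nadir}.
Similarly q_{Nadir} = 151/6 − (1/3)q_{Pike}.
Solving the two reaction functions simultaneously: (1 − (−1/3)(−1/3))q_{Pike} = 27.5 − (1/3)·(151/6), so (8/9)q_{Pike} = 172/9 and q_{Pike} = 21.5.
Then q_{Nadir} = 151/6 − (1/3)·21.5 = 18.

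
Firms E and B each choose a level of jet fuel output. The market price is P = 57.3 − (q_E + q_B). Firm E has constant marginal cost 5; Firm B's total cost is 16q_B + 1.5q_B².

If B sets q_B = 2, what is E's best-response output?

25.15

Firm E's profit: π = q_E(57.3 − (q_E + q_B)) − 5q_E.
∂π/∂q_E = 52.3 − 2q_E − q_B = 0, so q_E = 26.15 − 0.5q_B.
At q_B = 2: q_E = 26.15 − 0.5·2 = 25.15.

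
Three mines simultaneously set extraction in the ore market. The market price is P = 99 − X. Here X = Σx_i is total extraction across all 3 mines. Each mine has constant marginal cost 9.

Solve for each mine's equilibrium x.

A representative mine's profit is π_i = x_i(99 − X) − 9x_i, with X = x_i + Σ_{j≠i} x_j.
First-order condition: 90 − 2x_i − Σ_{j≠i} x_j = 0.
With identical mines, set every x_j = x: then 90 − 2x − 2x = 0, i.e. x = 90/4 = 22.5.

22.5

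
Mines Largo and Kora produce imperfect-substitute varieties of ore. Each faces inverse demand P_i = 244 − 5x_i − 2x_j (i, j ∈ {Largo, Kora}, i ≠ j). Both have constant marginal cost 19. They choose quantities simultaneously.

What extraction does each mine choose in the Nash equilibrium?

18.75

Mine Largo's profit: π = x_{Largo}(244 − 5x_{Largo} − 2x_{Kora}) − 19x_{Largo}.
∂π/∂x_{Largo} = 225 − 10x_{Largo} − 2x_{Kora} = 0 ⇒ x_{Largo} = 22.5 − 0.2x_{Kora}.
By symmetry x_{Kora} = x_{Largo}; substituting into the reaction function, 1.2x_{Largo} = 22.5 and x_{Largo} = 18.75.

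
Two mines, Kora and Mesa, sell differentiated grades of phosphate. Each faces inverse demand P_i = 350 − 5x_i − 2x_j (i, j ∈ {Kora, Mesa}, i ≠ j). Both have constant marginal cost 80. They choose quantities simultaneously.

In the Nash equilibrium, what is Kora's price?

192.5

Mine Kora's profit: π = x_{Kora}(350 − 5x_{Kora} − 2x_{Mesa}) − 80x_{Kora}.
∂π/∂x_{Kora} = 270 − 10x_{Kora} − 2x_{Mesa} = 0 ⇒ x_{Kora} = 27 − 0.2x_{Mesa}.
Setting x_{Kora} = x_{Mesa} in the reaction function: x_{Kora} = 27 − 0.2x_{Kora}, so x_{Kora} = 27 / 1.2 = 22.5.
P_{Kora} = 350 − 5·22.5 − 2·22.5 = 192.5.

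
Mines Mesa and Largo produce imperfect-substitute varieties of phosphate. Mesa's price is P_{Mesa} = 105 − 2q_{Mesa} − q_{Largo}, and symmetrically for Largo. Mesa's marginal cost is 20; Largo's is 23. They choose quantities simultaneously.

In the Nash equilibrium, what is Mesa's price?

Mine Mesa's profit: π = q_{Mesa}(105 − 2q_{Mesa} − q_{Largo}) − 20q_{Mesa}.
∂π/∂q_{Mesa} = 85 − 4q_{Mesa} − q_{Largo} = 0 ⇒ q_{Mesa} = 21.25 − 0.25q_{Largo}.
Similarly q_{Largo} = 20.5 − 0.25q_{Mesa}.
Substituting the second reaction function into the first: q_{Mesa} = 21.25 − 0.25(20.5 − 0.25q_{Mesa}), which gives 0.9375q_{Mesa} = 16.125 ⇒ q_{Mesa} = 17.2.
Then q_{Largo} = 20.5 − 0.25·17.2 = 16.2.
P_{Mesa} = 105 − 2·17.2 − 16.2 = 54.4.

54.4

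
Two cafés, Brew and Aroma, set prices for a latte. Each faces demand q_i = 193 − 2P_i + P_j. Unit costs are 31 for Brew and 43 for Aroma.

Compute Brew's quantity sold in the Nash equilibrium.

Brew's profit: π = (P_{Brew} − 31)(193 − 2P_{Brew} + P_{Aroma}).
∂π/∂P_{Brew} = 255 − 4P_{Brew} + P_{Aroma} = 0 ⇒ P_{Brew} = 63.75 + 0.25P_{Aroma}.
Similarly P_{Aroma} = 69.75 + 0.25P_{Brew}.
Substituting the second reaction function into the first: P_{Brew} = 63.75 + 0.25(69.75 + 0.25P_{Brew}), which gives 0.9375P_{Brew} = 81.1875 ⇒ P_{Brew} = 86.6.
Then P_{Aroma} = 69.75 + 0.25·86.6 = 91.4.
q_{Brew} = 193 − 2·86.6 + 91.4 = 111.2.

111.2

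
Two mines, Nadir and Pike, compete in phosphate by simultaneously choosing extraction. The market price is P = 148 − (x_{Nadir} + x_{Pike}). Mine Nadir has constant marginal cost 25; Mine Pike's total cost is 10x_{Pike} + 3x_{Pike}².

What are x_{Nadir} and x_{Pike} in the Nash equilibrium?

Mine Nadir's profit: π = x_{Nadir}(148 − (x_{Nadir} + x_{Pike})) − 25x_{Nadir}.
∂π/∂x_{Nadir} = 123 − 2x_{Nadir} − x_{Pike} = 0, so x_{Nadir} = 61.5 − 0.5x_{Pike}.
For Pike: ∂π/∂x_{Pike} = 138 − 8x_{Pike} − x_{Nadir} = 0 ⇒ x_{Pike} = 17.25 − 0.125x_{Nadir}.
Plugging x_{Pike} into Nadir's best response: x_{Nadir} = 61.5 − 0.5(17.25 − 0.125x_{Nadir}) ⇒ 0.9375x_{Nadir} = 52.875, so x_{Nadir} = 56.4.
Then x_{Pike} = 17.25 − 0.125·56.4 = 10.2.

56.4, 10.2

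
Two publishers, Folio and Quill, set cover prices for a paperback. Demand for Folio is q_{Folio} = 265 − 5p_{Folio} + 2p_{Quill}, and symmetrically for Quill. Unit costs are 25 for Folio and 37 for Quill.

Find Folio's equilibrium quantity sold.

Folio's profit: π = (p_{Folio} − 25)(265 − 5p_{Folio} + 2p_{Quill}).
∂π/∂p_{Folio} = 390 − 10p_{Folio} + 2p_{Quill} = 0 ⇒ p_{Folio} = 39 + 0.2p_{Quill}.
Similarly p_{Quill} = 45 + 0.2p_{Folio}.
Solving the two reaction functions simultaneously: (1 − (0.2)(0.2))p_{Folio} = 39 + 0.2·45, so 0.96p_{Folio} = 48 and p_{Folio} = 50.
Then p_{Quill} = 45 + 0.2·50 = 55.
q_{Folio} = 265 − 5·50 + 2·55 = 125.

125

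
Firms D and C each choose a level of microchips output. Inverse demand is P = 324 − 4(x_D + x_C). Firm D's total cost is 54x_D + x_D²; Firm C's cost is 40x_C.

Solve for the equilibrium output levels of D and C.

16, 27.5

Firm D's profit: π = x_D(324 − 4(x_D + x_C)) − 54x_D − x_D².
∂π/∂x_D = 270 − 10x_D − 4x_C = 0, so x_D = 27 − 0.4x_C.
For C: ∂π/∂x_C = 284 − 8x_C − 4x_D = 0 ⇒ x_C = 35.5 − 0.5x_D.
Substituting the second reaction function into the first: x_D = 27 − 0.4(35.5 − 0.5x_D), which gives 0.8x_D = 12.8 ⇒ x_D = 16.
Then x_C = 35.5 − 0.5·16 = 27.5.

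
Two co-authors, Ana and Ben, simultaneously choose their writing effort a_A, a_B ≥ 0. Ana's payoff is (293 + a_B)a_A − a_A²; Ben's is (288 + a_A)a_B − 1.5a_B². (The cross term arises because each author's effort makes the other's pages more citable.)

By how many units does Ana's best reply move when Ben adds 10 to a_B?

5

Expanding Ana's payoff: 293a_A + a_Ba_A − a_A².
∂π/∂a_A = 293 + a_B − 2a_A = 0, so a_A = 146.5 + 0.5a_B.
The reaction-function slope is 0.5, so a 10-unit rise in a_B moves a_A by 0.5 × 10 = 5. Ana's best response rises — the actions are strategic complements.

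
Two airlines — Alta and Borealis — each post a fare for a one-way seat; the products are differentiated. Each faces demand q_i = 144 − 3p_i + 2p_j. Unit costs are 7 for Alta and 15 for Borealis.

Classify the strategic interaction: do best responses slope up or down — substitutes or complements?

strategic complements

Alta's profit: π = (p_{Alta} − 7)(144 − 3p_{Alta} + 2p_{Borealis}).
∂π/∂p_{Alta} = 165 − 6p_{Alta} + 2p_{Borealis} = 0 ⇒ p_{Alta} = 27.5 + (1/3)p_{Borealis}.
The best-response slope dp_{Alta}/dp_{Borealis} = 1/3 > 0: the reaction function is upward-sloping, so the choices are strategic complements.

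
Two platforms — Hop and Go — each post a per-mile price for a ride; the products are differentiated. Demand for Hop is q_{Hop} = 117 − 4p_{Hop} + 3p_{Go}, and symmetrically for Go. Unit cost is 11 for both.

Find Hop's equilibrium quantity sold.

84.8

Hop's profit: π = (p_{Hop} − 11)(117 − 4p_{Hop} + 3p_{Go}).
∂π/∂p_{Hop} = 161 − 8p_{Hop} + 3p_{Go} = 0 ⇒ p_{Hop} = 20.125 + 0.375p_{Go}.
The game is symmetric, so in equilibrium p_{Go} = p_{Hop}: the reaction function gives 0.625p_{Hop} = 20.125, hence p_{Hop} = 32.2.
q_{Hop} = 117 − 4·32.2 + 3·32.2 = 84.8.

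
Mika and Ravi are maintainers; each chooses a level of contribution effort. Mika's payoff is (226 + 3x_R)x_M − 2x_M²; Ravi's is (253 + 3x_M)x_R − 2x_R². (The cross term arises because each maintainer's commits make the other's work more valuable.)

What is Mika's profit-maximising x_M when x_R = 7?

61.75

Expanding Mika's payoff: 226x_M + 3x_Rx_M − 2x_M².
∂π/∂x_M = 226 + 3x_R − 4x_M = 0, so x_M = 56.5 + 0.75x_R.
At x_R = 7: x_M = 56.5 + 0.75·7 = 61.75.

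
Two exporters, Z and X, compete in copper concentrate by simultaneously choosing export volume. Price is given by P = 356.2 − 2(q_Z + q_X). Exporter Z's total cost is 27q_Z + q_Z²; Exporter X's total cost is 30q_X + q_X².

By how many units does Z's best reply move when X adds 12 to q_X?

-4

Exporter Z's profit: π = q_Z(356.2 − 2(q_Z + q_X)) − 27q_Z − q_Z².
∂π/∂q_Z = 329.2 − 6q_Z − 2q_X = 0, so q_Z = 823/15 − (1/3)q_X.
The reaction-function slope is −1/3, so a 12-unit rise in q_X moves q_Z by −1/3 × 12 = −4. Z's best response falls — the actions are strategic substitutes.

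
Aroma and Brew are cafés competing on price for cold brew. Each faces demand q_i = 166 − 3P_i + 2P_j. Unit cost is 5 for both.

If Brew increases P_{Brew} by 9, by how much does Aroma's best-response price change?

Aroma's profit: π = (P_{Aroma} − 5)(166 − 3P_{Aroma} + 2P_{Brew}).
∂π/∂P_{Aroma} = 181 − 6P_{Aroma} + 2P_{Brew} = 0 ⇒ P_{Aroma} = 181/6 + (1/3)P_{Brew}.
The reaction-function slope is 1/3, so a 9-unit rise in P_{Brew} moves P_{Aroma} by 1/3 × 9 = 3. Aroma's best response rises — the actions are strategic complements.

3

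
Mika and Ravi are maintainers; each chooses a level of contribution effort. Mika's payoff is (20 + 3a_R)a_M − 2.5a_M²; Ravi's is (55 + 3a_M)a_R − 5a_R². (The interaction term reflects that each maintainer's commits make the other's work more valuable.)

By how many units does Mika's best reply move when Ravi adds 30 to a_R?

Expanding Mika's payoff: 20a_M + 3a_Ra_M − 2.5a_M².
∂π/∂a_M = 20 + 3a_R − 5a_M = 0, so a_M = 4 + 0.6a_R.
The reaction-function slope is 0.6, so a 30-unit rise in a_R moves a_M by 0.6 × 30 = 18. Mika's best response rises — the actions are strategic complements.

18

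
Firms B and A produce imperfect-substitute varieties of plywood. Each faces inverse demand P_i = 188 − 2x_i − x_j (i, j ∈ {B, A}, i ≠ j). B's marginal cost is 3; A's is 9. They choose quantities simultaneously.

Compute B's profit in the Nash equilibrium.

2797.52

Firm B's profit: π = x_B(188 − 2x_B − x_A) − 3x_B.
∂π/∂x_B = 185 − 4x_B − x_A = 0 ⇒ x_B = 46.25 − 0.25x_A.
Similarly x_A = 44.75 − 0.25x_B.
Solving the two reaction functions simultaneously: (1 − (−0.25)(−0.25))x_B = 46.25 − 0.25·44.75, so 0.9375x_B = 35.0625 and x_B = 37.4.
Then x_A = 44.75 − 0.25·37.4 = 35.4.
P_B = 188 − 2·37.4 − 35.4 = 77.8.
Profit = (77.8 − 3)·37.4 = 2797.52.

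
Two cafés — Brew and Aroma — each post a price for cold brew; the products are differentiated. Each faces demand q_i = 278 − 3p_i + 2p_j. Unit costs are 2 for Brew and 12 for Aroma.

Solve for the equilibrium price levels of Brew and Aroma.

Brew's profit: π = (p_{Brew} − 2)(278 − 3p_{Brew} + 2p_{Aroma}).
∂π/∂p_{Brew} = 284 − 6p_{Brew} + 2p_{Aroma} = 0 ⇒ p_{Brew} = 142/3 + (1/3)p_{Aroma}.
Similarly p_{Aroma} = 157/3 + (1/3)p_{Brew}.
Plugging p_{Aroma} into Brew's best response: p_{Brew} = 142/3 + (1/3)(157/3 + (1/3)p_{Brew}) ⇒ (8/9)p_{Brew} = 583/9, so p_{Brew} = 72.875.
Then p_{Aroma} = 157/3 + (1/3)·72.875 = 76.625.

72.875, 76.625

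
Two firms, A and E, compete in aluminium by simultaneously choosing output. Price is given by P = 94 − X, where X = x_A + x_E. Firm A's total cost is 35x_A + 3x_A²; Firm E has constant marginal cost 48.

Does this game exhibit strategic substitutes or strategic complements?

strategic substitutes

Firm A's profit: π = x_A(94 − (x_A + x_E)) − 35x_A − 3x_A².
∂π/∂x_A = 59 − 8x_A − x_E = 0, so x_A = 7.375 − 0.125x_E.
The best-response slope dx_A/dx_E = −0.125 < 0: the reaction function is downward-sloping, so the choices are strategic substitutes.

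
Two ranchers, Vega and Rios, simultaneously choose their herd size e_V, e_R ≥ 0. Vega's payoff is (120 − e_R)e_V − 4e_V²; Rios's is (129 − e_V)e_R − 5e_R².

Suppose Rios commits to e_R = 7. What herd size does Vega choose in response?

Expanding Vega's payoff: 120e_V − e_Re_V − 4e_V².
∂π/∂e_V = 120 − e_R − 8e_V = 0, so e_V = 15 − 0.125e_R.
At e_R = 7: e_V = 15 − 0.125·7 = 14.125.

14.125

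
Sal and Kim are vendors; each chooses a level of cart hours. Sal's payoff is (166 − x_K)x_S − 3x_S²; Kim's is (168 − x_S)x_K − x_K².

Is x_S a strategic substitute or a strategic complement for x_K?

strategic substitutes

Expanding Sal's payoff: 166x_S − x_Kx_S − 3x_S².
∂π/∂x_S = 166 − x_K − 6x_S = 0, so x_S = 83/3 − (1/6)x_K.
The best-response slope dx_S/dx_K = −1/6 < 0: the reaction function is downward-sloping, so the choices are strategic substitutes.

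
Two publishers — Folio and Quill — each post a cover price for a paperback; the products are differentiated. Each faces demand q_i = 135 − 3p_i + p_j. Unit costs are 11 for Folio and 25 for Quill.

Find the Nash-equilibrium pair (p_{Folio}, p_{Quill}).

Folio's profit: π = (p_{Folio} − 11)(135 − 3p_{Folio} + p_{Quill}).
∂π/∂p_{Folio} = 168 − 6p_{Folio} + p_{Quill} = 0 ⇒ p_{Folio} = 28 + (1/6)p_{Quill}.
Similarly p_{Quill} = 35 + (1/6)p_{Folio}.
Substituting the second reaction function into the first: p_{Folio} = 28 + (1/6)(35 + (1/6)p_{Folio}), which gives (35/36)p_{Folio} = 203/6 ⇒ p_{Folio} = 34.8.
Then p_{Quill} = 35 + (1/6)·34.8 = 40.8.

34.8, 40.8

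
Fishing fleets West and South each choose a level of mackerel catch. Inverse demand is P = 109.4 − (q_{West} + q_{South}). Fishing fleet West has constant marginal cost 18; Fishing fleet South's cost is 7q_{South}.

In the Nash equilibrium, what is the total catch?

64.6

Fishing fleet West's profit: π = q_{West}(109.4 − (q_{West} + q_{South})) − 18q_{West}.
∂π/∂q_{West} = 91.4 − 2q_{West} − q_{South} = 0, so q_{West} = 45.7 − 0.5q_{South}.
By the same steps for South: q_{South} = 51.2 − 0.5q_{West}.
Plugging q_{South} into West's best response: q_{West} = 45.7 − 0.5(51.2 − 0.5q_{West}) ⇒ 0.75q_{West} = 20.1, so q_{West} = 26.8.
Then q_{South} = 51.2 − 0.5·26.8 = 37.8.
Total catch: 26.8 + 37.8 = 64.6.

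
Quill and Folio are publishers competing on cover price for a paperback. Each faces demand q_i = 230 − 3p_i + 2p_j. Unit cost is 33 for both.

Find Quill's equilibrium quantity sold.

147.75

Quill's profit: π = (p_{Quill} − 33)(230 − 3p_{Quill} + 2p_{Folio}).
∂π/∂p_{Quill} = 329 − 6p_{Quill} + 2p_{Folio} = 0 ⇒ p_{Quill} = 329/6 + (1/3)p_{Folio}.
By symmetry p_{Folio} = p_{Quill}; substituting into the reaction function, (2/3)p_{Quill} = 329/6 and p_{Quill} = 82.25.
q_{Quill} = 230 − 3·82.25 + 2·82.25 = 147.75.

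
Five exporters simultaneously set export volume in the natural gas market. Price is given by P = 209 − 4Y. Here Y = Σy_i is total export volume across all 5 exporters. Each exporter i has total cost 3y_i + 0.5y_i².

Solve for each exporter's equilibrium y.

8.24

A representative exporter's profit is π_i = y_i(209 − 4Y) − 3y_i − 0.5y_i², with Y = y_i + Σ_{j≠i} y_j.
First-order condition: 206 − 9y_i − 4Σ_{j≠i} y_j = 0.
In a symmetric equilibrium every exporter chooses the same y, so Σ_{j≠i} y_j = 4y. The condition becomes 206 − 25y = 0, giving y = 206/25 = 8.24.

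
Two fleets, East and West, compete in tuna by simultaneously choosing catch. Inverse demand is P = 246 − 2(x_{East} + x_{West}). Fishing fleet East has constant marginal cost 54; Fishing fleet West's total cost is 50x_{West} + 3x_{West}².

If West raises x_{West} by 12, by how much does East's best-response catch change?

-6

Fishing fleet East's profit: π = x_{East}(246 − 2(x_{East} + x_{West})) − 54x_{East}.
∂π/∂x_{East} = 192 − 4x_{East} − 2x_{West} = 0, so x_{East} = 48 − 0.5x_{West}.
The reaction-function slope is −0.5, so a 12-unit rise in x_{West} moves x_{East} by −0.5 × 12 = −6. East's best response falls — the actions are strategic substitutes.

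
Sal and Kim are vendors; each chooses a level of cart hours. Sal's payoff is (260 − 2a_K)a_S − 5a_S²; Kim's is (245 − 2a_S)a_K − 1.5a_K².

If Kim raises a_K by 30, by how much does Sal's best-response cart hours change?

-6

Expanding Sal's payoff: 260a_S − 2a_Ka_S − 5a_S².
∂π/∂a_S = 260 − 2a_K − 10a_S = 0, so a_S = 26 − 0.2a_K.
The reaction-function slope is −0.2, so a 30-unit rise in a_K moves a_S by −0.2 × 30 = −6. Sal's best response falls — the actions are strategic substitutes.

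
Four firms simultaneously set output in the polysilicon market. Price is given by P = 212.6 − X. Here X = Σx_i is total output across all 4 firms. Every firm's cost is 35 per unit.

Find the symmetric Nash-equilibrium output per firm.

35.52

A representative firm's profit is π_i = x_i(212.6 − X) − 35x_i, with X = x_i + Σ_{j≠i} x_j.
First-order condition: 177.6 − 2x_i − Σ_{j≠i} x_j = 0.
In a symmetric equilibrium every firm chooses the same x, so Σ_{j≠i} x_j = 3x. The condition becomes 177.6 − 5x = 0, giving x = 177.6/5 = 35.52.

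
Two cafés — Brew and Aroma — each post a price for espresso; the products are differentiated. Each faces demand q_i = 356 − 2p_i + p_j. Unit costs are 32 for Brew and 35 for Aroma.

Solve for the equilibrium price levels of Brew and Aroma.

140.4, 141.6

Brew's profit: π = (p_{Brew} − 32)(356 − 2p_{Brew} + p_{Aroma}).
∂π/∂p_{Brew} = 420 − 4p_{Brew} + p_{Aroma} = 0 ⇒ p_{Brew} = 105 + 0.25p_{Aroma}.
Similarly p_{Aroma} = 106.5 + 0.25p_{Brew}.
Solving the two reaction functions simultaneously: (1 − (0.25)(0.25))p_{Brew} = 105 + 0.25·106.5, so 0.9375p_{Brew} = 131.625 and p_{Brew} = 140.4.
Then p_{Aroma} = 106.5 + 0.25·140.4 = 141.6.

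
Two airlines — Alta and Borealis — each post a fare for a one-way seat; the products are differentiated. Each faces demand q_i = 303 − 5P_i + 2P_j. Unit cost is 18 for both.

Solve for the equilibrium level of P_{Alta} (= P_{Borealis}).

Alta's profit: π = (P_{Alta} − 18)(303 − 5P_{Alta} + 2P_{Borealis}).
∂π/∂P_{Alta} = 393 − 10P_{Alta} + 2P_{Borealis} = 0 ⇒ P_{Alta} = 39.3 + 0.2P_{Borealis}.
The game is symmetric, so in equilibrium P_{Borealis} = P_{Alta}: the reaction function gives 0.8P_{Alta} = 39.3, hence P_{Alta} = 49.125.

49.125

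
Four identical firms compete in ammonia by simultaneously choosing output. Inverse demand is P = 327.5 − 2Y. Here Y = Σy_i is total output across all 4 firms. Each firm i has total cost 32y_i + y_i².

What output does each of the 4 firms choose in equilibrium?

24.625

A representative firm's profit is π_i = y_i(327.5 − 2Y) − 32y_i − y_i², with Y = y_i + Σ_{j≠i} y_j.
First-order condition: 295.5 − 6y_i − 2Σ_{j≠i} y_j = 0.
Imposing symmetry (y_j = y for all j) turns Σ_{j≠i} y_j into 3y, so 295.5 = 12y and y = 24.625.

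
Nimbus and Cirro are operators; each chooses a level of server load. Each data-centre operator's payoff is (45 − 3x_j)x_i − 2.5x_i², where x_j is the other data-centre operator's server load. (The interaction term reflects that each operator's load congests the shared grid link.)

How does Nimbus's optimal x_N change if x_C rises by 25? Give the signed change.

Nimbus's payoff is (45 − 3x_C)x_N − 2.5x_N².
∂π/∂x_N = 45 − 3x_C − 5x_N = 0, so x_N = 9 − 0.6x_C.
The reaction-function slope is −0.6, so a 25-unit rise in x_C moves x_N by −0.6 × 25 = −15. Nimbus's best response falls — the actions are strategic substitutes.

-15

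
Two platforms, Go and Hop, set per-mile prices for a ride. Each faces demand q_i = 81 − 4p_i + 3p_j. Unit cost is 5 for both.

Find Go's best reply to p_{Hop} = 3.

13.75

Go's profit: π = (p_{Go} − 5)(81 − 4p_{Go} + 3p_{Hop}).
∂π/∂p_{Go} = 101 − 8p_{Go} + 3p_{Hop} = 0 ⇒ p_{Go} = 12.625 + 0.375p_{Hop}.
At p_{Hop} = 3: p_{Go} = 12.625 + 0.375·3 = 13.75.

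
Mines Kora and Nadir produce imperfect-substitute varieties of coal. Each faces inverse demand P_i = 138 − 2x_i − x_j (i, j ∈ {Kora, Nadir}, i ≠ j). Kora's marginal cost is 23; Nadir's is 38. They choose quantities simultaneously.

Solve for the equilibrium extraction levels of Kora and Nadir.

24, 19

Mine Kora's profit: π = x_{Kora}(138 − 2x_{Kora} − x_{Nadir}) − 23x_{Kora}.
∂π/∂x_{Kora} = 115 − 4x_{Kora} − x_{Nadir} = 0 ⇒ x_{Kora} = 28.75 − 0.25x_{Nadir}.
Similarly x_{Nadir} = 25 − 0.25x_{Kora}.
Substituting the second reaction function into the first: x_{Kora} = 28.75 − 0.25(25 − 0.25x_{Kora}), which gives 0.9375x_{Kora} = 22.5 ⇒ x_{Kora} = 24.
Then x_{Nadir} = 25 − 0.25·24 = 19.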